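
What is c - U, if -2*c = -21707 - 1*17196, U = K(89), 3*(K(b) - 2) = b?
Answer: 116519/6 ≈ 19420.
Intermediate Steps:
K(b) = 2 + b/3
U = 95/3 (U = 2 + (1/3)*89 = 2 + 89/3 = 95/3 ≈ 31.667)
c = 38903/2 (c = -(-21707 - 1*17196)/2 = -(-21707 - 17196)/2 = -1/2*(-38903) = 38903/2 ≈ 19452.)
c - U = 38903/2 - 1*95/3 = 38903/2 - 95/3 = 116519/6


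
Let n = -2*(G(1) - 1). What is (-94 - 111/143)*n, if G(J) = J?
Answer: 0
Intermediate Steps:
n = 0 (n = -2*(1 - 1) = -2*0 = 0)
(-94 - 111/143)*n = (-94 - 111/143)*0 = -13553/143*0 = 0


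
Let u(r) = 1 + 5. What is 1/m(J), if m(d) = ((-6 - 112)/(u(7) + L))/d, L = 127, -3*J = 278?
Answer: 18487/177 ≈ 104.45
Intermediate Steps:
J = -278/3 (J = -⅓*278 = -278/3 ≈ -92.667)
u(r) = 6
m(d) = -118/(133*d) (m(d) = ((-6 - 112)/(6 + 127))/d = (-118/133)/d = (-118*1/133)/d = -118/(133*d))
1/m(J) = 1/(-118/(133*(-278/3))) = 1/(-118/133*(-3/278)) = 1/(177/18487) = 18487/177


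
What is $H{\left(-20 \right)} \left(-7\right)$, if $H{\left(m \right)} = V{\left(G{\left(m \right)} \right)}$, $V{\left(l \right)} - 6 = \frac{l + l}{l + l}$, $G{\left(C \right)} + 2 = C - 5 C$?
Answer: $-49$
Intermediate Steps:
$G{\left(C \right)} = -2 - 4 C$ ($G{\left(C \right)} = -2 + \left(C - 5 C\right) = -2 - 4 C$)
$V{\left(l \right)} = 7$ ($V{\left(l \right)} = 6 + \frac{l + l}{l + l} = 6 + \frac{2 l}{2 l} = 6 + 2 l \frac{1}{2 l} = 6 + 1 = 7$)
$H{\left(m \right)} = 7$
$H{\left(-20 \right)} \left(-7\right) = 7 \left(-7\right) = -49$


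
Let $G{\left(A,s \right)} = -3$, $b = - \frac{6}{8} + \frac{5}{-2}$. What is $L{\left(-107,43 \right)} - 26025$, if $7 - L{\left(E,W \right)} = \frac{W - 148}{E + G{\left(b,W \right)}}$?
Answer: $- \frac{572417}{22} \approx -26019.0$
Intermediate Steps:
$b = - \frac{13}{4}$ ($b = \left(-6\right) \frac{1}{8} + 5 \left(- \frac{1}{2}\right) = - \frac{3}{4} - \frac{5}{2} = - \frac{13}{4} \approx -3.25$)
$L{\left(E,W \right)} = 7 - \frac{-148 + W}{-3 + E}$ ($L{\left(E,W \right)} = 7 - \frac{W - 148}{E - 3} = 7 - \frac{-148 + W}{-3 + E}$)
$L{\left(-107,43 \right)} - 26025 = \frac{127 - 43 + 7 \left(-107\right)}{-3 - 107} - 26025 = \frac{127 - 43 - 749}{-110} - 26025 = \left(- \frac{1}{110}\right) \left(-665\right) - 26025 = \frac{133}{22} - 26025 = - \frac{572417}{22}$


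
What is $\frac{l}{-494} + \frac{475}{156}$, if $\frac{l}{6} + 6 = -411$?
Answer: $\frac{1849}{228} \approx 8.1096$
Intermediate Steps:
$l = -2502$ ($l = -36 + 6 \left(-411\right) = -36 - 2466 = -2502$)
$\frac{l}{-494} + \frac{475}{156} = - \frac{2502}{-494} + \frac{475}{156} = \left(-2502\right) \left(- \frac{1}{494}\right) + 475 \cdot \frac{1}{156} = \frac{1251}{247} + \frac{475}{156} = \frac{1849}{228}$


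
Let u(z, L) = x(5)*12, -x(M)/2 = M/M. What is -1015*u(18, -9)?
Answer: 24360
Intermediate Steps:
x(M) = -2 (x(M) = -2*M/M = -2*1 = -2)
u(z, L) = -24 (u(z, L) = -2*12 = -24)
-1015*u(18, -9) = -1015*(-24) = 24360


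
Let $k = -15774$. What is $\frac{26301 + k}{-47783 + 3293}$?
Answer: $- \frac{3509}{14830} \approx -0.23661$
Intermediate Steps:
$\frac{26301 + k}{-47783 + 3293} = \frac{26301 - 15774}{-47783 + 3293} = \frac{10527}{-44490} = 10527 \left(- \frac{1}{44490}\right) = - \frac{3509}{14830}$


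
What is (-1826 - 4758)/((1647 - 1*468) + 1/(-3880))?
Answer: -25545920/4574519 ≈ -5.5844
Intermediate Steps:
(-1826 - 4758)/((1647 - 1*468) + 1/(-3880)) = -6584/((1647 - 468) - 1/3880) = -6584/(1179 - 1/3880) = -6584/4574519/3880 = -6584*3880/4574519 = -25545920/4574519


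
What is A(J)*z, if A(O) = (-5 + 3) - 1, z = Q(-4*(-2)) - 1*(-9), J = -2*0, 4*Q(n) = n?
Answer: -33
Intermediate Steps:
Q(n) = n/4
J = 0
z = 11 (z = (-4*(-2))/4 - 1*(-9) = (¼)*8 + 9 = 2 + 9 = 11)
A(O) = -3 (A(O) = -2 - 1 = -3)
A(J)*z = -3*11 = -33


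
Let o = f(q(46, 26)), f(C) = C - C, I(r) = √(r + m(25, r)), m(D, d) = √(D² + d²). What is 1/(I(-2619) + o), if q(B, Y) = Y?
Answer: (-2619 + √6859786)^(-½) ≈ 2.8950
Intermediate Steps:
I(r) = √(r + √(625 + r²)) (I(r) = √(r + √(25² + r²)) = √(r + √(625 + r²)))
f(C) = 0
o = 0
1/(I(-2619) + o) = 1/(√(-2619 + √(625 + (-2619)²)) + 0) = 1/(√(-2619 + √(625 + 6859161)) + 0) = 1/(√(-2619 + √6859786) + 0) = 1/(√(-2619 + √6859786)) = (-2619 + √6859786)^(-½)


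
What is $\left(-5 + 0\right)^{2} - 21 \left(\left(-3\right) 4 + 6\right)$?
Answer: $151$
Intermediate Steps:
$\left(-5 + 0\right)^{2} - 21 \left(\left(-3\right) 4 + 6\right) = \left(-5\right)^{2} - 21 \left(-12 + 6\right) = 25 - -126 = 25 + 126 = 151$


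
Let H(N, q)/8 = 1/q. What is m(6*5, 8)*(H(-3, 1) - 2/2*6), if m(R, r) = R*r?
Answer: 480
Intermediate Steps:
H(N, q) = 8/q
m(6*5, 8)*(H(-3, 1) - 2/2*6) = ((6*5)*8)*(8/1 - 2/2*6) = (30*8)*(8*1 - 2*½*6) = 240*(8 - 1*6) = 240*(8 - 6) = 240*2 = 480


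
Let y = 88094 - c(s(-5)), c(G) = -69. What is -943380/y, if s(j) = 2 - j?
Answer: -943380/88163 ≈ -10.700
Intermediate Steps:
y = 88163 (y = 88094 - 1*(-69) = 88094 + 69 = 88163)
-943380/y = -943380/88163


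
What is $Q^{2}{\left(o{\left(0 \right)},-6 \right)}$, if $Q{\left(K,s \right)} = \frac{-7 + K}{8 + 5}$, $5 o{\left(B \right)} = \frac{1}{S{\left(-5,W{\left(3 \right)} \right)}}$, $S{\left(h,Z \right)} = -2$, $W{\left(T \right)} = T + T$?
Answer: $\frac{5041}{16900} \approx 0.29828$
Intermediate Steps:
$W{\left(T \right)} = 2 T$
$o{\left(B \right)} = - \frac{1}{10}$ ($o{\left(B \right)} = \frac{1}{5 \left(-2\right)} = \frac{1}{5} \left(- \frac{1}{2}\right) = - \frac{1}{10}$)
$Q{\left(K,s \right)} = - \frac{7}{13} + \frac{K}{13}$ ($Q{\left(K,s \right)} = \frac{-7 + K}{13} = \left(-7 + K\right) \frac{1}{13} = - \frac{7}{13} + \frac{K}{13}$)
$Q^{2}{\left(o{\left(0 \right)},-6 \right)} = \left(- \frac{7}{13} + \frac{1}{13} \left(- \frac{1}{10}\right)\right)^{2} = \left(- \frac{7}{13} - \frac{1}{130}\right)^{2} = \left(- \frac{71}{130}\right)^{2} = \frac{5041}{16900}$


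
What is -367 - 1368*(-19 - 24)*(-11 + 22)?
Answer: 646697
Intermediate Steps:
-367 - 1368*(-19 - 24)*(-11 + 22) = -367 - 1368*(-43*11) = -367 - 1368*(-473) = -367 - 228*(-2838) = -367 + 647064 = 646697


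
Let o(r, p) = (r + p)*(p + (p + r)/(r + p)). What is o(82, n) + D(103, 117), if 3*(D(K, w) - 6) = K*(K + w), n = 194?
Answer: 184138/3 ≈ 61379.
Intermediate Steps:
D(K, w) = 6 + K*(K + w)/3 (D(K, w) = 6 + (K*(K + w))/3 = 6 + K*(K + w)/3)
o(r, p) = (1 + p)*(p + r) (o(r, p) = (p + r)*(p + (p + r)/(p + r)) = (p + r)*(p + 1) = (p + r)*(1 + p) = (1 + p)*(p + r))
o(82, n) + D(103, 117) = (194 + 82 + 194**2 + 194*82) + (6 + (1/3)*103**2 + (1/3)*103*117) = (194 + 82 + 37636 + 15908) + (6 + (1/3)*10609 + 4017) = 53820 + (6 + 10609/3 + 4017) = 53820 + 22678/3 = 184138/3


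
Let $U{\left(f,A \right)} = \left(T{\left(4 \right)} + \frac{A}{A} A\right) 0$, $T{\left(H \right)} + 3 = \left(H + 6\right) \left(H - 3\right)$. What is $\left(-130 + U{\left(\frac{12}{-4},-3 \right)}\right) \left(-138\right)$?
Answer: $17940$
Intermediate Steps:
$T{\left(H \right)} = -3 + \left(-3 + H\right) \left(6 + H\right)$ ($T{\left(H \right)} = -3 + \left(H + 6\right) \left(H - 3\right) = -3 + \left(6 + H\right) \left(-3 + H\right) = -3 + \left(-3 + H\right) \left(6 + H\right)$)
$U{\left(f,A \right)} = 0$ ($U{\left(f,A \right)} = \left(\left(-21 + 4^{2} + 3 \cdot 4\right) + \frac{A}{A} A\right) 0 = \left(\left(-21 + 16 + 12\right) + 1 A\right) 0 = \left(7 + A\right) 0 = 0$)
$\left(-130 + U{\left(\frac{12}{-4},-3 \right)}\right) \left(-138\right) = \left(-130 + 0\right) \left(-138\right) = \left(-130\right) \left(-138\right) = 17940$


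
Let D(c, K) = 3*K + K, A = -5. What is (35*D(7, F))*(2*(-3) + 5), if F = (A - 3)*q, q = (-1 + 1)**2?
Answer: 0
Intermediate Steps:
q = 0 (q = 0**2 = 0)
F = 0 (F = (-5 - 3)*0 = -8*0 = 0)
D(c, K) = 4*K
(35*D(7, F))*(2*(-3) + 5) = (35*(4*0))*(2*(-3) + 5) = (35*0)*(-6 + 5) = 0*(-1) = 0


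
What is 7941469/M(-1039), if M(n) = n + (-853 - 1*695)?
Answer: -7941469/2587 ≈ -3069.8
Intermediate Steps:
M(n) = -1548 + n (M(n) = n + (-853 - 695) = n - 1548 = -1548 + n)
7941469/M(-1039) = 7941469/(-1548 - 1039) = 7941469/(-2587) = 7941469*(-1/2587) = -7941469/2587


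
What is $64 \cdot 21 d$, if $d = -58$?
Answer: $-77952$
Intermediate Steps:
$64 \cdot 21 d = 64 \cdot 21 \left(-58\right) = 1344 \left(-58\right) = -77952$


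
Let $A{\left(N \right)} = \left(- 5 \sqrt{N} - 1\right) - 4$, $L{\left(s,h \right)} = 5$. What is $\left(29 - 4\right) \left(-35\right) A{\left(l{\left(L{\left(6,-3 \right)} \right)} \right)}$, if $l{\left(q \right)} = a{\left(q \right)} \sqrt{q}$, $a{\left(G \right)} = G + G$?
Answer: $4375 + 4375 \sqrt{2} \cdot 5^{\frac{3}{4}} \approx 25063.0$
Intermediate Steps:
$a{\left(G \right)} = 2 G$
$l{\left(q \right)} = 2 q^{\frac{3}{2}}$ ($l{\left(q \right)} = 2 q \sqrt{q} = 2 q^{\frac{3}{2}}$)
$A{\left(N \right)} = -5 - 5 \sqrt{N}$ ($A{\left(N \right)} = \left(-1 - 5 \sqrt{N}\right) - 4 = -5 - 5 \sqrt{N}$)
$\left(29 - 4\right) \left(-35\right) A{\left(l{\left(L{\left(6,-3 \right)} \right)} \right)} = \left(29 - 4\right) \left(-35\right) \left(-5 - 5 \sqrt{2 \cdot 5^{\frac{3}{2}}}\right) = 25 \left(-35\right) \left(-5 - 5 \sqrt{2 \cdot 5 \sqrt{5}}\right) = - 875 \left(-5 - 5 \sqrt{10 \sqrt{5}}\right) = - 875 \left(-5 - 5 \sqrt{2} \cdot 5^{\frac{3}{4}}\right) = 4375 + 4375 \sqrt{2} \cdot 5^{\frac{3}{4}}$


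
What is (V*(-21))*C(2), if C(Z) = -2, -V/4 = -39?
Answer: 6552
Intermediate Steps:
V = 156 (V = -4*(-39) = 156)
(V*(-21))*C(2) = (156*(-21))*(-2) = -3276*(-2) = 6552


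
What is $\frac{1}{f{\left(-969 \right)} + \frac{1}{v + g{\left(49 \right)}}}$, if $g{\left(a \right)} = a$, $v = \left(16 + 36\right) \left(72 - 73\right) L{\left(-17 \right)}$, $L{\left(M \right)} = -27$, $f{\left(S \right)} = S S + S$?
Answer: $\frac{1453}{1362902377} \approx 1.0661 \cdot 10^{-6}$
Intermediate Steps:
$f{\left(S \right)} = S + S^{2}$ ($f{\left(S \right)} = S^{2} + S = S + S^{2}$)
$v = 1404$ ($v = \left(16 + 36\right) \left(72 - 73\right) \left(-27\right) = 52 \left(-1\right) \left(-27\right) = \left(-52\right) \left(-27\right) = 1404$)
$\frac{1}{f{\left(-969 \right)} + \frac{1}{v + g{\left(49 \right)}}} = \frac{1}{- 969 \left(1 - 969\right) + \frac{1}{1404 + 49}} = \frac{1}{\left(-969\right) \left(-968\right) + \frac{1}{1453}} = \frac{1}{937992 + \frac{1}{1453}} = \frac{1}{\frac{1362902377}{1453}} = \frac{1453}{1362902377}$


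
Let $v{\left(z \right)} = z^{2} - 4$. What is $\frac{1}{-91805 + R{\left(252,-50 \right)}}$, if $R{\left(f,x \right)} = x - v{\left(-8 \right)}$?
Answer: $- \frac{1}{91915} \approx -1.088 \cdot 10^{-5}$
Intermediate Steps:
$v{\left(z \right)} = -4 + z^{2}$
$R{\left(f,x \right)} = -60 + x$ ($R{\left(f,x \right)} = x - \left(-4 + \left(-8\right)^{2}\right) = x - \left(-4 + 64\right) = x - 60 = -60 + x$)
$\frac{1}{-91805 + R{\left(252,-50 \right)}} = \frac{1}{-91805 - 110} = \frac{1}{-91915} = - \frac{1}{91915}$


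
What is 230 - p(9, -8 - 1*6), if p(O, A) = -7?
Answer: 237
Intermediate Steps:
230 - p(9, -8 - 1*6) = 230 - 1*(-7) = 230 + 7 = 237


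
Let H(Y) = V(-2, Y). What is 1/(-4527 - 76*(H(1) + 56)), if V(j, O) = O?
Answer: -1/8859 ≈ -0.00011288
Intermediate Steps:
H(Y) = Y
1/(-4527 - 76*(H(1) + 56)) = 1/(-4527 - 76*(1 + 56)) = 1/(-4527 - 76*57) = 1/(-4527 - 4332) = 1/(-8859) = -1/8859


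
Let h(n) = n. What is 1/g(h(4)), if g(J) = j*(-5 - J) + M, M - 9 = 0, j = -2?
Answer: 1/27 ≈ 0.037037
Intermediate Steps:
M = 9 (M = 9 + 0 = 9)
g(J) = 19 + 2*J (g(J) = -2*(-5 - J) + 9 = (10 + 2*J) + 9 = 19 + 2*J)
1/g(h(4)) = 1/(19 + 2*4) = 1/(19 + 8) = 1/27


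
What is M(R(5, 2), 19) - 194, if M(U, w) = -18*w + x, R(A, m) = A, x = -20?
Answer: -556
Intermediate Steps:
M(U, w) = -20 - 18*w (M(U, w) = -18*w - 20 = -20 - 18*w)
M(R(5, 2), 19) - 194 = (-20 - 18*19) - 194 = (-20 - 342) - 194 = -362 - 194 = -556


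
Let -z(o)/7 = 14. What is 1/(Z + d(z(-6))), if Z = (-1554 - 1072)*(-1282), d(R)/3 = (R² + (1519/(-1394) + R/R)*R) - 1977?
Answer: 697/2362439236 ≈ 2.9503e-7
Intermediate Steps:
z(o) = -98 (z(o) = -7*14 = -98)
d(R) = -5931 + 3*R² - 375*R/1394 (d(R) = 3*((R² + (1519/(-1394) + R/R)*R) - 1977) = 3*((R² + (1519*(-1/1394) + 1)*R) - 1977) = 3*((R² + (-1519/1394 + 1)*R) - 1977) = 3*((R² - 125*R/1394) - 1977) = 3*(-1977 + R² - 125*R/1394) = -5931 + 3*R² - 375*R/1394)
Z = 3366532 (Z = -2626*(-1282) = 3366532)
1/(Z + d(z(-6))) = 1/(3366532 + (-5931 + 3*(-98)² - 375/1394*(-98))) = 1/(3366532 + (-5931 + 3*9604 + 18375/697)) = 1/(3366532 + (-5931 + 28812 + 18375/697)) = 1/(3366532 + 15966432/697) = 1/(2362439236/697) = 697/2362439236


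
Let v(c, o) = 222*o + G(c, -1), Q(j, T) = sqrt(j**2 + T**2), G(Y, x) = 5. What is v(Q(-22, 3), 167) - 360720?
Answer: -323641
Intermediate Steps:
Q(j, T) = sqrt(T**2 + j**2)
v(c, o) = 5 + 222*o (v(c, o) = 222*o + 5 = 5 + 222*o)
v(Q(-22, 3), 167) - 360720 = (5 + 222*167) - 360720 = (5 + 37074) - 360720 = 37079 - 360720 = -323641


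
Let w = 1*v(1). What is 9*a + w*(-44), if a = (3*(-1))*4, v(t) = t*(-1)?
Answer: -64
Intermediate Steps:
v(t) = -t
a = -12 (a = -3*4 = -12)
w = -1 (w = 1*(-1*1) = 1*(-1) = -1)
9*a + w*(-44) = 9*(-12) - 1*(-44) = -108 + 44 = -64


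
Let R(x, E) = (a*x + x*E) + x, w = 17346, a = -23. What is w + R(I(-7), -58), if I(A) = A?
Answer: 17906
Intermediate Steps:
R(x, E) = -22*x + E*x (R(x, E) = (-23*x + x*E) + x = (-23*x + E*x) + x = -22*x + E*x)
w + R(I(-7), -58) = 17346 - 7*(-22 - 58) = 17346 - 7*(-80) = 17346 + 560 = 17906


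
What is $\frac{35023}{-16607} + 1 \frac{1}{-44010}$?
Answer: $- \frac{1541378837}{730874070} \approx -2.109$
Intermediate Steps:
$\frac{35023}{-16607} + 1 \frac{1}{-44010} = 35023 \left(- \frac{1}{16607}\right) + 1 \left(- \frac{1}{44010}\right) = - \frac{35023}{16607} - \frac{1}{44010} = - \frac{1541378837}{730874070}$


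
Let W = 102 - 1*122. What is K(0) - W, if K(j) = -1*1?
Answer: 19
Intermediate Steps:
K(j) = -1
W = -20 (W = 102 - 122 = -20)
K(0) - W = -1 - 1*(-20) = -1 + 20 = 19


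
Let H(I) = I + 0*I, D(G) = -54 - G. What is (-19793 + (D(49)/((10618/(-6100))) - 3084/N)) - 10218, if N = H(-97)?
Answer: -15408009197/514973 ≈ -29920.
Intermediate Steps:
H(I) = I (H(I) = I + 0 = I)
N = -97
(-19793 + (D(49)/((10618/(-6100))) - 3084/N)) - 10218 = (-19793 + ((-54 - 1*49)/((10618/(-6100))) - 3084/(-97))) - 10218 = (-19793 + ((-54 - 49)/((10618*(-1/6100))) - 3084*(-1/97))) - 10218 = (-19793 + (-103/(-5309/3050) + 3084/97)) - 10218 = (-19793 + (-103*(-3050/5309) + 3084/97)) - 10218 = (-19793 + (314150/5309 + 3084/97)) - 10218 = (-19793 + 46845506/514973) - 10218 = -10146015083/514973 - 10218 = -15408009197/514973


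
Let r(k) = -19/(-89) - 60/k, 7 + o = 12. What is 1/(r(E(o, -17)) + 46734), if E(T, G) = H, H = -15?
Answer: 89/4159701 ≈ 2.1396e-5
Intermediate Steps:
o = 5 (o = -7 + 12 = 5)
E(T, G) = -15
r(k) = 19/89 - 60/k (r(k) = -19*(-1/89) - 60/k = 19/89 - 60/k)
1/(r(E(o, -17)) + 46734) = 1/((19/89 - 60/(-15)) + 46734) = 1/((19/89 - 60*(-1/15)) + 46734) = 1/((19/89 + 4) + 46734) = 1/(375/89 + 46734) = 1/(4159701/89) = 89/4159701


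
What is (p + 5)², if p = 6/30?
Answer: 676/25 ≈ 27.040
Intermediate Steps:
p = ⅕ (p = 6*(1/30) = ⅕ ≈ 0.20000)
(p + 5)² = (⅕ + 5)² = (26/5)² = 676/25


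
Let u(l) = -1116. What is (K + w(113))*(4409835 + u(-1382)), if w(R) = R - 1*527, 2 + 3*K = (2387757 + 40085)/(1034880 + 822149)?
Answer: -3391357469148082/1857029 ≈ -1.8262e+9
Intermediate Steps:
K = -1286216/5571087 (K = -⅔ + ((2387757 + 40085)/(1034880 + 822149))/3 = -⅔ + (2427842/1857029)/3 = -⅔ + (2427842*(1/1857029))/3 = -⅔ + (⅓)*(2427842/1857029) = -⅔ + 2427842/5571087 = -1286216/5571087 ≈ -0.23087)
w(R) = -527 + R (w(R) = R - 527 = -527 + R)
(K + w(113))*(4409835 + u(-1382)) = (-1286216/5571087 + (-527 + 113))*(4409835 - 1116) = (-1286216/5571087 - 414)*4408719 = -2307716234/5571087*4408719 = -3391357469148082/1857029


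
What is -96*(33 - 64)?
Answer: 2976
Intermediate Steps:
-96*(33 - 64) = -96*(-31) = 2976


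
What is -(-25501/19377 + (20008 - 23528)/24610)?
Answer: 69578665/47686797 ≈ 1.4591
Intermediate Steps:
-(-25501/19377 + (20008 - 23528)/24610) = -(-25501*1/19377 - 3520*1/24610) = -(-25501/19377 - 352/2461) = -1*(-69578665/47686797) = 69578665/47686797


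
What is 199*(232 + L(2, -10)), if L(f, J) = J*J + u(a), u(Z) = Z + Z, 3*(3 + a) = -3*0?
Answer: 64874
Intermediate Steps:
a = -3 (a = -3 + (-3*0)/3 = -3 + (⅓)*0 = -3 + 0 = -3)
u(Z) = 2*Z
L(f, J) = -6 + J² (L(f, J) = J*J + 2*(-3) = J² - 6 = -6 + J²)
199*(232 + L(2, -10)) = 199*(232 + (-6 + (-10)²)) = 199*(232 + (-6 + 100)) = 199*(232 + 94) = 199*326 = 64874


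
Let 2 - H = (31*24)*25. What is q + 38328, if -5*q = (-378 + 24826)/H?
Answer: 1782072584/46495 ≈ 38328.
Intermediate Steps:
H = -18598 (H = 2 - 31*24*25 = 2 - 744*25 = 2 - 1*18600 = 2 - 18600 = -18598)
q = 12224/46495 (q = -(-378 + 24826)/(5*(-18598)) = -24448*(-1)/(5*18598) = -1/5*(-12224/9299) = 12224/46495 ≈ 0.26291)
q + 38328 = 12224/46495 + 38328 = 1782072584/46495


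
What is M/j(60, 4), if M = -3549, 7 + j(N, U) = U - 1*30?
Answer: 1183/11 ≈ 107.55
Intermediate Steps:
j(N, U) = -37 + U (j(N, U) = -7 + (U - 1*30) = -7 + (U - 30) = -7 + (-30 + U) = -37 + U)
M/j(60, 4) = -3549/(-37 + 4) = -3549/(-33) = -3549*(-1/33) = 1183/11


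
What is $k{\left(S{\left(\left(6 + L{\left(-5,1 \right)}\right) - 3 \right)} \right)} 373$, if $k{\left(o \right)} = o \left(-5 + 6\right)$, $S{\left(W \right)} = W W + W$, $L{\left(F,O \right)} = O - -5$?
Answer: $33570$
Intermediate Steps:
$L{\left(F,O \right)} = 5 + O$ ($L{\left(F,O \right)} = O + 5 = 5 + O$)
$S{\left(W \right)} = W + W^{2}$ ($S{\left(W \right)} = W^{2} + W = W + W^{2}$)
$k{\left(o \right)} = o$ ($k{\left(o \right)} = o 1 = o$)
$k{\left(S{\left(\left(6 + L{\left(-5,1 \right)}\right) - 3 \right)} \right)} 373 = \left(\left(6 + \left(5 + 1\right)\right) - 3\right) \left(1 + \left(\left(6 + \left(5 + 1\right)\right) - 3\right)\right) 373 = \left(\left(6 + 6\right) - 3\right) \left(1 + \left(\left(6 + 6\right) - 3\right)\right) 373 = \left(12 - 3\right) \left(1 + \left(12 - 3\right)\right) 373 = 9 \left(1 + 9\right) 373 = 9 \cdot 10 \cdot 373 = 90 \cdot 373 = 33570$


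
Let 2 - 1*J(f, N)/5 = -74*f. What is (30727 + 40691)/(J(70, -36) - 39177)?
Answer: -71418/13267 ≈ -5.3831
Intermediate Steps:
J(f, N) = 10 + 370*f (J(f, N) = 10 - (-370)*f = 10 + 370*f)
(30727 + 40691)/(J(70, -36) - 39177) = (30727 + 40691)/((10 + 370*70) - 39177) = 71418/((10 + 25900) - 39177) = 71418/(25910 - 39177) = 71418/(-13267) = 71418*(-1/13267) = -71418/13267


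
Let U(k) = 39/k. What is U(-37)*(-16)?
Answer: 624/37 ≈ 16.865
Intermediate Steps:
U(-37)*(-16) = (39/(-37))*(-16) = (39*(-1/37))*(-16) = -39/37*(-16) = 624/37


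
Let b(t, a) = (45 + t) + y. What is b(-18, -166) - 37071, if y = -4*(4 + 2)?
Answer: -37068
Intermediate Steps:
y = -24 (y = -4*6 = -24)
b(t, a) = 21 + t (b(t, a) = (45 + t) - 24 = 21 + t)
b(-18, -166) - 37071 = (21 - 18) - 37071 = 3 - 37071 = -37068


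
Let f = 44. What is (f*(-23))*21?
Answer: -21252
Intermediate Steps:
(f*(-23))*21 = (44*(-23))*21 = -1012*21 = -21252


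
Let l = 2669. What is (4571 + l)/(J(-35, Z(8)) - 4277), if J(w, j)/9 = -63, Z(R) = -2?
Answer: -1810/1211 ≈ -1.4946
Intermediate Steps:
J(w, j) = -567 (J(w, j) = 9*(-63) = -567)
(4571 + l)/(J(-35, Z(8)) - 4277) = (4571 + 2669)/(-567 - 4277) = 7240/(-4844) = 7240*(-1/4844) = -1810/1211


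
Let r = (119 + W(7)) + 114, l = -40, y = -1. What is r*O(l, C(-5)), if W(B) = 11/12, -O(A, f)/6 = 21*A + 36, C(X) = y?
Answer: 1128414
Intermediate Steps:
C(X) = -1
O(A, f) = -216 - 126*A (O(A, f) = -6*(21*A + 36) = -6*(36 + 21*A) = -216 - 126*A)
W(B) = 11/12 (W(B) = 11*(1/12) = 11/12)
r = 2807/12 (r = (119 + 11/12) + 114 = 1439/12 + 114 = 2807/12 ≈ 233.92)
r*O(l, C(-5)) = 2807*(-216 - 126*(-40))/12 = 2807*(-216 + 5040)/12 = (2807/12)*4824 = 1128414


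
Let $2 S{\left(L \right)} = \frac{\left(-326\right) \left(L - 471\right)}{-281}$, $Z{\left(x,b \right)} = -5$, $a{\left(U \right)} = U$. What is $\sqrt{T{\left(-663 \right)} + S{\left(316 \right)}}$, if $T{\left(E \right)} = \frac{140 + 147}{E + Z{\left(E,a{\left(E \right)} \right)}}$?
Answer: $\frac{i \sqrt{795772439309}}{93854} \approx 9.5048 i$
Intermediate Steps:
$T{\left(E \right)} = \frac{287}{-5 + E}$ ($T{\left(E \right)} = \frac{140 + 147}{E - 5} = \frac{287}{-5 + E}$)
$S{\left(L \right)} = - \frac{76773}{281} + \frac{163 L}{281}$ ($S{\left(L \right)} = \frac{- 326 \left(L - 471\right) \frac{1}{-281}}{2} = \frac{- 326 \left(-471 + L\right) \left(- \frac{1}{281}\right)}{2} = \frac{\left(153546 - 326 L\right) \left(- \frac{1}{281}\right)}{2} = \frac{- \frac{153546}{281} + \frac{326 L}{281}}{2} = - \frac{76773}{281} + \frac{163 L}{281}$)
$\sqrt{T{\left(-663 \right)} + S{\left(316 \right)}} = \sqrt{\frac{287}{-5 - 663} + \left(- \frac{76773}{281} + \frac{163}{281} \cdot 316\right)} = \sqrt{\frac{287}{-668} + \left(- \frac{76773}{281} + \frac{51508}{281}\right)} = \sqrt{287 \left(- \frac{1}{668}\right) - \frac{25265}{281}} = \sqrt{- \frac{287}{668} - \frac{25265}{281}} = \sqrt{- \frac{16957667}{187708}} = \frac{i \sqrt{795772439309}}{93854}$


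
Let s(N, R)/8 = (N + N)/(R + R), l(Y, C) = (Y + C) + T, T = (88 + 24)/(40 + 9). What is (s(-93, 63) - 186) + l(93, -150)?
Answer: -5303/21 ≈ -252.52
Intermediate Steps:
T = 16/7 (T = 112/49 = 112*(1/49) = 16/7 ≈ 2.2857)
l(Y, C) = 16/7 + C + Y (l(Y, C) = (Y + C) + 16/7 = (C + Y) + 16/7 = 16/7 + C + Y)
s(N, R) = 8*N/R (s(N, R) = 8*((N + N)/(R + R)) = 8*((2*N)/((2*R))) = 8*((2*N)*(1/(2*R))) = 8*(N/R) = 8*N/R)
(s(-93, 63) - 186) + l(93, -150) = (8*(-93)/63 - 186) + (16/7 - 150 + 93) = (8*(-93)*(1/63) - 186) - 383/7 = (-248/21 - 186) - 383/7 = -4154/21 - 383/7 = -5303/21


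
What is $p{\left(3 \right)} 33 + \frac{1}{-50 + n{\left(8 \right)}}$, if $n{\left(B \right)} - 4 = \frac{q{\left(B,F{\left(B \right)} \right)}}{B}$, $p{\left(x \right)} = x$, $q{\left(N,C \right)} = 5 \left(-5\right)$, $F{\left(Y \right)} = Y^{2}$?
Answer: $\frac{38899}{393} \approx 98.98$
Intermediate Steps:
$q{\left(N,C \right)} = -25$
$n{\left(B \right)} = 4 - \frac{25}{B}$
$p{\left(3 \right)} 33 + \frac{1}{-50 + n{\left(8 \right)}} = 3 \cdot 33 + \frac{1}{-50 + \left(4 - \frac{25}{8}\right)} = 99 + \frac{1}{-50 + \left(4 - \frac{25}{8}\right)} = 99 + \frac{1}{-50 + \frac{7}{8}} = 99 + \frac{1}{- \frac{393}{8}} = 99 - \frac{8}{393} = \frac{38899}{393}$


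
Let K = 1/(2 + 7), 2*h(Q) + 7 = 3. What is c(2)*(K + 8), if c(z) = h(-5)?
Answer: -146/9 ≈ -16.222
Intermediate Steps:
h(Q) = -2 (h(Q) = -7/2 + (1/2)*3 = -7/2 + 3/2 = -2)
K = 1/9 ≈ 0.11111
c(z) = -2
c(2)*(K + 8) = -2*(1/9 + 8) = -2*73/9 = -146/9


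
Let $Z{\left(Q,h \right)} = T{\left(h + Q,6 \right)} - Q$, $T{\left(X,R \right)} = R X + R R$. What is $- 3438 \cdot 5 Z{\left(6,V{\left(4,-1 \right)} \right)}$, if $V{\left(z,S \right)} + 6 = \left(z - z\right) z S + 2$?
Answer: $-721980$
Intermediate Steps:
$T{\left(X,R \right)} = R^{2} + R X$ ($T{\left(X,R \right)} = R X + R^{2} = R^{2} + R X$)
$V{\left(z,S \right)} = -4$ ($V{\left(z,S \right)} = -6 + \left(\left(z - z\right) z S + 2\right) = -6 + \left(0 z S + 2\right) = -6 + \left(0 S + 2\right) = -6 + \left(0 + 2\right) = -6 + 2 = -4$)
$Z{\left(Q,h \right)} = 36 + 5 Q + 6 h$ ($Z{\left(Q,h \right)} = 6 \left(6 + \left(h + Q\right)\right) - Q = 6 \left(6 + \left(Q + h\right)\right) - Q = 6 \left(6 + Q + h\right) - Q = \left(36 + 6 Q + 6 h\right) - Q = 36 + 5 Q + 6 h$)
$- 3438 \cdot 5 Z{\left(6,V{\left(4,-1 \right)} \right)} = - 3438 \cdot 5 \left(36 + 5 \cdot 6 + 6 \left(-4\right)\right) = - 3438 \cdot 5 \left(36 + 30 - 24\right) = - 3438 \cdot 5 \cdot 42 = \left(-3438\right) 210 = -721980$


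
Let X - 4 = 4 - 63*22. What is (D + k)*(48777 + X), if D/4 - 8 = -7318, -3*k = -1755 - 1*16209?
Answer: -1102121548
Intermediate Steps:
k = 5988 (k = -(-1755 - 1*16209)/3 = -(-1755 - 16209)/3 = -⅓*(-17964) = 5988)
D = -29240 (D = 32 + 4*(-7318) = 32 - 29272 = -29240)
X = -1378 (X = 4 + (4 - 63*22) = 4 + (4 - 1386) = 4 - 1382 = -1378)
(D + k)*(48777 + X) = (-29240 + 5988)*(48777 - 1378) = -23252*47399 = -1102121548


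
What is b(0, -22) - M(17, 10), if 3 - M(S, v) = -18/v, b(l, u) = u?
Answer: -134/5 ≈ -26.800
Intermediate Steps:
M(S, v) = 3 + 18/v (M(S, v) = 3 - (-18)/v = 3 + 18/v)
b(0, -22) - M(17, 10) = -22 - (3 + 18/10) = -22 - (3 + 18*(⅒)) = -22 - (3 + 9/5) = -22 - 1*24/5 = -22 - 24/5 = -134/5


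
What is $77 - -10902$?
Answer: $10979$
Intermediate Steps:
$77 - -10902 = 77 + 10902 = 10979$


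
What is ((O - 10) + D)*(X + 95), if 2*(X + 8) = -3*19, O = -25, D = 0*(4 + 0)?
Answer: -4095/2 ≈ -2047.5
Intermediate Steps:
D = 0 (D = 0*4 = 0)
X = -73/2 (X = -8 + (-3*19)/2 = -8 + (½)*(-57) = -8 - 57/2 = -73/2 ≈ -36.500)
((O - 10) + D)*(X + 95) = ((-25 - 10) + 0)*(-73/2 + 95) = (-35 + 0)*(117/2) = -35*117/2 = -4095/2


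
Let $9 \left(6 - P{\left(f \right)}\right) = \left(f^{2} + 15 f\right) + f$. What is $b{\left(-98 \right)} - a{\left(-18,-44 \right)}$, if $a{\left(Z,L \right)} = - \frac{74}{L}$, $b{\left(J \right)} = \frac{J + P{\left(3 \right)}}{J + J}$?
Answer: $- \frac{7633}{6468} \approx -1.1801$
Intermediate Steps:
$P{\left(f \right)} = 6 - \frac{16 f}{9} - \frac{f^{2}}{9}$ ($P{\left(f \right)} = 6 - \frac{\left(f^{2} + 15 f\right) + f}{9} = 6 - \frac{f^{2} + 16 f}{9} = 6 - \left(\frac{f^{2}}{9} + \frac{16 f}{9}\right) = 6 - \frac{16 f}{9} - \frac{f^{2}}{9}$)
$b{\left(J \right)} = \frac{- \frac{1}{3} + J}{2 J}$ ($b{\left(J \right)} = \frac{J - \left(- \frac{2}{3} + 1\right)}{J + J} = \frac{J - \frac{1}{3}}{2 J} = \left(J - \frac{1}{3}\right) \frac{1}{2 J} = \left(- \frac{1}{3} + J\right) \frac{1}{2 J} = \frac{- \frac{1}{3} + J}{2 J}$)
$b{\left(-98 \right)} - a{\left(-18,-44 \right)} = \frac{-1 + 3 \left(-98\right)}{6 \left(-98\right)} - - \frac{74}{-44} = \frac{1}{6} \left(- \frac{1}{98}\right) \left(-1 - 294\right) - \left(-74\right) \left(- \frac{1}{44}\right) = \frac{1}{6} \left(- \frac{1}{98}\right) \left(-295\right) - \frac{37}{22} = \frac{295}{588} - \frac{37}{22} = - \frac{7633}{6468}$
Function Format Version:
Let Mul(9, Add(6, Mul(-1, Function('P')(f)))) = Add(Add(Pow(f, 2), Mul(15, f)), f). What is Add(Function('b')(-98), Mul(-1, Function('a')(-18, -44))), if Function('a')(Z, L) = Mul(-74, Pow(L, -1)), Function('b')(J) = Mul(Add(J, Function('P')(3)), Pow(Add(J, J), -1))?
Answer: Rational(-7633, 6468) ≈ -1.1801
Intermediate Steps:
Function('P')(f) = Add(6, Mul(Rational(-16, 9), f), Mul(Rational(-1, 9), Pow(f, 2))) (Function('P')(f) = Add(6, Mul(Rational(-1, 9), Add(Add(Pow(f, 2), Mul(15, f)), f))) = Add(6, Mul(Rational(-1, 9), Add(Pow(f, 2), Mul(16, f)))) = Add(6, Add(Mul(Rational(-16, 9), f), Mul(Rational(-1, 9), Pow(f, 2)))) = Add(6, Mul(Rational(-16, 9), f), Mul(Rational(-1, 9), Pow(f, 2))))
Function('b')(J) = Mul(Rational(1, 2), Pow(J, -1), Add(Rational(-1, 3), J)) (Function('b')(J) = Mul(Add(J, Add(6, Mul(Rational(-16, 9), 3), Mul(Rational(-1, 9), Pow(3, 2)))), Pow(Add(J, J), -1)) = Mul(Add(J, Add(6, Rational(-16, 3), Mul(Rational(-1, 9), 9))), Pow(Mul(2, J), -1)) = Mul(Add(J, Add(6, Rational(-16, 3), -1)), Mul(Rational(1, 2), Pow(J, -1))) = Mul(Add(J, Rational(-1, 3)), Mul(Rational(1, 2), Pow(J, -1))) = Mul(Add(Rational(-1, 3), J), Mul(Rational(1, 2), Pow(J, -1))) = Mul(Rational(1, 2), Pow(J, -1), Add(Rational(-1, 3), J)))
Add(Function('b')(-98), Mul(-1, Function('a')(-18, -44))) = Add(Mul(Rational(1, 6), Pow(-98, -1), Add(-1, Mul(3, -98))), Mul(-1, Mul(-74, Pow(-44, -1)))) = Add(Mul(Rational(1, 6), Rational(-1, 98), Add(-1, -294)), Mul(-1, Mul(-74, Rational(-1, 44)))) = Add(Mul(Rational(1, 6), Rational(-1, 98), -295), Mul(-1, Rational(37, 22))) = Add(Rational(295, 588), Rational(-37, 22)) = Rational(-7633, 6468)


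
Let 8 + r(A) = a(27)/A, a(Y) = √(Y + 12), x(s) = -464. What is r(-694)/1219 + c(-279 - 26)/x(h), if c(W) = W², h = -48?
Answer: -113401187/565616 - √39/845986 ≈ -200.49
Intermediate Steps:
a(Y) = √(12 + Y)
r(A) = -8 + √39/A (r(A) = -8 + √(12 + 27)/A = -8 + √39/A)
r(-694)/1219 + c(-279 - 26)/x(h) = (-8 + √39/(-694))/1219 + (-279 - 26)²/(-464) = (-8 + √39*(-1/694))*(1/1219) + (-305)²*(-1/464) = (-8 - √39/694)*(1/1219) + 93025*(-1/464) = (-8/1219 - √39/845986) - 93025/464 = -113401187/565616 - √39/845986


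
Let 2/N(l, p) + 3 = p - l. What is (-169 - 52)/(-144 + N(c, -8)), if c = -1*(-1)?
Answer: 1326/865 ≈ 1.5329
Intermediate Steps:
c = 1
N(l, p) = 2/(-3 + p - l) (N(l, p) = 2/(-3 + (p - l)) = 2/(-3 + p - l))
(-169 - 52)/(-144 + N(c, -8)) = (-169 - 52)/(-144 + 2/(-3 - 8 - 1*1)) = -221/(-144 + 2/(-3 - 8 - 1)) = -221/(-144 + 2/(-12)) = -221/(-144 + 2*(-1/12)) = -221/(-144 - ⅙) = -221/(-865/6) = -221*(-6/865) = 1326/865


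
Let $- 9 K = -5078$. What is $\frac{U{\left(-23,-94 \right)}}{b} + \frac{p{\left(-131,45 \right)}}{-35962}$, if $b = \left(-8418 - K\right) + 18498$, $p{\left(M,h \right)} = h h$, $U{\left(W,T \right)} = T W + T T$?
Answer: $\frac{1693082817}{1539928802} \approx 1.0995$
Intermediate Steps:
$K = \frac{5078}{9}$ ($K = \left(- \frac{1}{9}\right) \left(-5078\right) = \frac{5078}{9} \approx 564.22$)
$U{\left(W,T \right)} = T^{2} + T W$ ($U{\left(W,T \right)} = T W + T^{2} = T^{2} + T W$)
$p{\left(M,h \right)} = h^{2}$
$b = \frac{85642}{9}$ ($b = \left(-8418 - \frac{5078}{9}\right) + 18498 = - \frac{80840}{9} + 18498 = \frac{85642}{9} \approx 9515.8$)
$\frac{U{\left(-23,-94 \right)}}{b} + \frac{p{\left(-131,45 \right)}}{-35962} = \frac{\left(-94\right) \left(-94 - 23\right)}{\frac{85642}{9}} + \frac{45^{2}}{-35962} = \left(-94\right) \left(-117\right) \frac{9}{85642} + 2025 \left(- \frac{1}{35962}\right) = 10998 \cdot \frac{9}{85642} - \frac{2025}{35962} = \frac{49491}{42821} - \frac{2025}{35962} = \frac{1693082817}{1539928802}$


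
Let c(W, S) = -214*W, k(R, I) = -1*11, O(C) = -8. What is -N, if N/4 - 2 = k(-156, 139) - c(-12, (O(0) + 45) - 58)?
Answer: 10308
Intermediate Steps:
k(R, I) = -11
N = -10308 (N = 8 + 4*(-11 - (-214)*(-12)) = 8 + 4*(-11 - 1*2568) = 8 + 4*(-11 - 2568) = 8 + 4*(-2579) = 8 - 10316 = -10308)
-N = -1*(-10308) = 10308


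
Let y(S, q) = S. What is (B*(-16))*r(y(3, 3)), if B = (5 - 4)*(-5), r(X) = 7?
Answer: 560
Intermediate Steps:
B = -5 (B = 1*(-5) = -5)
(B*(-16))*r(y(3, 3)) = -5*(-16)*7 = 80*7 = 560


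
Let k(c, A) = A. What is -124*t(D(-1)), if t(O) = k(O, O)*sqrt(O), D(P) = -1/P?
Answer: -124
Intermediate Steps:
t(O) = O**(3/2) (t(O) = O*sqrt(O) = O**(3/2))
-124*t(D(-1)) = -124*(-1/(-1))**(3/2) = -124*1**(3/2) = -124*1 = -124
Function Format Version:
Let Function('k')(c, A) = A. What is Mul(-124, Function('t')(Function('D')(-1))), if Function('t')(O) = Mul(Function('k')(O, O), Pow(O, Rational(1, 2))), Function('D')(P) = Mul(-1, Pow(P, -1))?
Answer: -124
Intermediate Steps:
Function('t')(O) = Pow(O, Rational(3, 2)) (Function('t')(O) = Mul(O, Pow(O, Rational(1, 2))) = Pow(O, Rational(3, 2)))
Mul(-124, Function('t')(Function('D')(-1))) = Mul(-124, Pow(Mul(-1, Pow(-1, -1)), Rational(3, 2))) = Mul(-124, Pow(Mul(-1, -1), Rational(3, 2))) = Mul(-124, Pow(1, Rational(3, 2))) = Mul(-124, 1) = -124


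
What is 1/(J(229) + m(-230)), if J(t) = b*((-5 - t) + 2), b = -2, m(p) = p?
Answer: 1/234 ≈ 0.0042735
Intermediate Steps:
J(t) = 6 + 2*t (J(t) = -2*((-5 - t) + 2) = -2*(-3 - t) = 6 + 2*t)
1/(J(229) + m(-230)) = 1/((6 + 2*229) - 230) = 1/((6 + 458) - 230) = 1/(464 - 230) = 1/234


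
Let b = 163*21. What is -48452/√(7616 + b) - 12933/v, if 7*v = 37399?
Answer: -90531/37399 - 48452*√11039/11039 ≈ -463.58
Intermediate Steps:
v = 37399/7 (v = (⅐)*37399 = 37399/7 ≈ 5342.7)
b = 3423
-48452/√(7616 + b) - 12933/v = -48452/√(7616 + 3423) - 12933/37399/7 = -48452*√11039/11039 - 12933*7/37399 = -48452*√11039/11039 - 90531/37399 = -90531/37399 - 48452*√11039/11039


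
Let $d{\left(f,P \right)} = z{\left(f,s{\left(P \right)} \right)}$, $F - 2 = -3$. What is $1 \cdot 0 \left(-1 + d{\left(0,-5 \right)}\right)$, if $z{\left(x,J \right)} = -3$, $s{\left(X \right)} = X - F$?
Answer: $0$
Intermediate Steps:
$F = -1$ ($F = 2 - 3 = -1$)
$s{\left(X \right)} = 1 + X$ ($s{\left(X \right)} = X - -1 = X + 1 = 1 + X$)
$d{\left(f,P \right)} = -3$
$1 \cdot 0 \left(-1 + d{\left(0,-5 \right)}\right) = 1 \cdot 0 \left(-1 - 3\right) = 0 \left(-4\right) = 0$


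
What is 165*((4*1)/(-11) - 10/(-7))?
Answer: 1230/7 ≈ 175.71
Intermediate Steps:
165*((4*1)/(-11) - 10/(-7)) = 165*(4*(-1/11) - 10*(-⅐)) = 165*(-4/11 + 10/7) = 165*(82/77) = 1230/7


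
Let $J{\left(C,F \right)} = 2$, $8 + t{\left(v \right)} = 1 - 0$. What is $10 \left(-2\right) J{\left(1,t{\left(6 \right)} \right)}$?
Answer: $-40$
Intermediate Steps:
$t{\left(v \right)} = -7$ ($t{\left(v \right)} = -8 + \left(1 - 0\right) = -8 + \left(1 + 0\right) = -8 + 1 = -7$)
$10 \left(-2\right) J{\left(1,t{\left(6 \right)} \right)} = 10 \left(-2\right) 2 = \left(-20\right) 2 = -40$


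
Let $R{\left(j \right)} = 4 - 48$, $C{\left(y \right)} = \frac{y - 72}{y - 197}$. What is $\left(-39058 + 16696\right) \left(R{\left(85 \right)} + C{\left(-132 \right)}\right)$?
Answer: $\frac{319150464}{329} \approx 9.7006 \cdot 10^{5}$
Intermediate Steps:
$C{\left(y \right)} = \frac{-72 + y}{-197 + y}$
$R{\left(j \right)} = -44$ ($R{\left(j \right)} = 4 - 48 = -44$)
$\left(-39058 + 16696\right) \left(R{\left(85 \right)} + C{\left(-132 \right)}\right) = \left(-39058 + 16696\right) \left(-44 + \frac{-72 - 132}{-197 - 132}\right) = - 22362 \left(-44 + \frac{1}{-329} \left(-204\right)\right) = - 22362 \left(-44 - - \frac{204}{329}\right) = - 22362 \left(-44 + \frac{204}{329}\right) = \left(-22362\right) \left(- \frac{14272}{329}\right) = \frac{319150464}{329}$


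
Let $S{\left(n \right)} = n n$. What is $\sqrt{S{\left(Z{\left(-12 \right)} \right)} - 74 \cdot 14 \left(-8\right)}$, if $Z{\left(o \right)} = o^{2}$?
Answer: $4 \sqrt{1814} \approx 170.36$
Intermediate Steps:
$S{\left(n \right)} = n^{2}$
$\sqrt{S{\left(Z{\left(-12 \right)} \right)} - 74 \cdot 14 \left(-8\right)} = \sqrt{\left(\left(-12\right)^{2}\right)^{2} - 74 \cdot 14 \left(-8\right)} = \sqrt{144^{2} - -8288} = \sqrt{20736 + 8288} = \sqrt{29024} = 4 \sqrt{1814}$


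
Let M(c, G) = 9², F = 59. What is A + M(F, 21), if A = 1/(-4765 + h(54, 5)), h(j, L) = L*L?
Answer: 383939/4740 ≈ 81.000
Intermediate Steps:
h(j, L) = L²
A = -1/4740 (A = 1/(-4765 + 5²) = 1/(-4765 + 25) = 1/(-4740) = -1/4740 ≈ -0.00021097)
M(c, G) = 81
A + M(F, 21) = -1/4740 + 81 = 383939/4740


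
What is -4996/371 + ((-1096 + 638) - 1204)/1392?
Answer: -1261839/86072 ≈ -14.660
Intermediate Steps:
-4996/371 + ((-1096 + 638) - 1204)/1392 = -4996*1/371 + (-458 - 1204)*(1/1392) = -4996/371 - 1662*1/1392 = -4996/371 - 277/232 = -1261839/86072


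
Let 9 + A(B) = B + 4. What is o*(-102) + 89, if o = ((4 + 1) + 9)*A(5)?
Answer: 89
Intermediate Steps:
A(B) = -5 + B (A(B) = -9 + (B + 4) = -9 + (4 + B) = -5 + B)
o = 0 (o = ((4 + 1) + 9)*(-5 + 5) = (5 + 9)*0 = 14*0 = 0)
o*(-102) + 89 = 0*(-102) + 89 = 0 + 89 = 89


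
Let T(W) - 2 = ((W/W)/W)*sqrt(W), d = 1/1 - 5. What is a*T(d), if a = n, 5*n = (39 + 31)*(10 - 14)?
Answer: -112 + 28*I ≈ -112.0 + 28.0*I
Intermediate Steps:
d = -4 (d = 1*1 - 5 = 1 - 5 = -4)
n = -56 (n = ((39 + 31)*(10 - 14))/5 = (70*(-4))/5 = (1/5)*(-280) = -56)
a = -56
T(W) = 2 + 1/sqrt(W) (T(W) = 2 + ((W/W)/W)*sqrt(W) = 2 + (1/W)*sqrt(W) = 2 + sqrt(W)/W = 2 + 1/sqrt(W))
a*T(d) = -56*(2 + 1/sqrt(-4)) = -56*(2 - I/2) = -112 + 28*I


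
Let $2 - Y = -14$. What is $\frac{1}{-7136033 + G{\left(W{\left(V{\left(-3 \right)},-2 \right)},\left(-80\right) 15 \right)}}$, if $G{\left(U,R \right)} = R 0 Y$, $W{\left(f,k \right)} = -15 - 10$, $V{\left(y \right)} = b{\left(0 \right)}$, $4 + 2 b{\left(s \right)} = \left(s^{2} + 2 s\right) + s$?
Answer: $- \frac{1}{7136033} \approx -1.4013 \cdot 10^{-7}$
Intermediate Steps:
$Y = 16$ ($Y = 2 - -14 = 2 + 14 = 16$)
$b{\left(s \right)} = -2 + \frac{s^{2}}{2} + \frac{3 s}{2}$ ($b{\left(s \right)} = -2 + \frac{\left(s^{2} + 2 s\right) + s}{2} = -2 + \frac{s^{2} + 3 s}{2} = -2 + \left(\frac{s^{2}}{2} + \frac{3 s}{2}\right) = -2 + \frac{s^{2}}{2} + \frac{3 s}{2}$)
$V{\left(y \right)} = -2$ ($V{\left(y \right)} = -2 + \frac{0^{2}}{2} + \frac{3}{2} \cdot 0 = -2 + \frac{1}{2} \cdot 0 + 0 = -2 + 0 + 0 = -2$)
$W{\left(f,k \right)} = -25$
$G{\left(U,R \right)} = 0$ ($G{\left(U,R \right)} = R 0 \cdot 16 = 0 \cdot 16 = 0$)
$\frac{1}{-7136033 + G{\left(W{\left(V{\left(-3 \right)},-2 \right)},\left(-80\right) 15 \right)}} = \frac{1}{-7136033 + 0} = \frac{1}{-7136033} = - \frac{1}{7136033}$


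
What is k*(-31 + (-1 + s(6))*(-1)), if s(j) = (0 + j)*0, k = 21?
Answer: -630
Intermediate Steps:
s(j) = 0 (s(j) = j*0 = 0)
k*(-31 + (-1 + s(6))*(-1)) = 21*(-31 + (-1 + 0)*(-1)) = 21*(-31 - 1*(-1)) = 21*(-31 + 1) = 21*(-30) = -630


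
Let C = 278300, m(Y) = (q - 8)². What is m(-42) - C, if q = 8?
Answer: -278300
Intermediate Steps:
m(Y) = 0 (m(Y) = (8 - 8)² = 0² = 0)
m(-42) - C = 0 - 1*278300 = 0 - 278300 = -278300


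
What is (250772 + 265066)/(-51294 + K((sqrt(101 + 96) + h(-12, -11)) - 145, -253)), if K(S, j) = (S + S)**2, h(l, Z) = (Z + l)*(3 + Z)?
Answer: -5728638909/488534329 - 40235364*sqrt(197)/488534329 ≈ -12.882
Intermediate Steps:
h(l, Z) = (3 + Z)*(Z + l)
K(S, j) = 4*S**2 (K(S, j) = (2*S)**2 = 4*S**2)
(250772 + 265066)/(-51294 + K((sqrt(101 + 96) + h(-12, -11)) - 145, -253)) = (250772 + 265066)/(-51294 + 4*((sqrt(101 + 96) + ((-11)**2 + 3*(-11) + 3*(-12) - 11*(-12))) - 145)**2) = 515838/(-51294 + 4*((sqrt(197) + (121 - 33 - 36 + 132)) - 145)**2) = 515838/(-51294 + 4*((sqrt(197) + 184) - 145)**2) = 515838/(-51294 + 4*((184 + sqrt(197)) - 145)**2) = 515838/(-51294 + 4*(39 + sqrt(197))**2)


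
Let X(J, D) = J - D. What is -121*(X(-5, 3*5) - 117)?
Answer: 16577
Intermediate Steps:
-121*(X(-5, 3*5) - 117) = -121*((-5 - 3*5) - 117) = -121*((-5 - 1*15) - 117) = -121*((-5 - 15) - 117) = -121*(-20 - 117) = -121*(-137) = 16577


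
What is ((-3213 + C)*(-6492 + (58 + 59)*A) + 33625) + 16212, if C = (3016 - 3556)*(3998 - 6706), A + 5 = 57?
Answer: -595265819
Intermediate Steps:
A = 52 (A = -5 + 57 = 52)
C = 1462320 (C = -540*(-2708) = 1462320)
((-3213 + C)*(-6492 + (58 + 59)*A) + 33625) + 16212 = ((-3213 + 1462320)*(-6492 + (58 + 59)*52) + 33625) + 16212 = (1459107*(-6492 + 117*52) + 33625) + 16212 = (1459107*(-6492 + 6084) + 33625) + 16212 = (1459107*(-408) + 33625) + 16212 = (-595315656 + 33625) + 16212 = -595282031 + 16212 = -595265819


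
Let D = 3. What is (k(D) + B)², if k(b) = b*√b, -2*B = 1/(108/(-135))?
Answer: 1753/64 + 15*√3/4 ≈ 33.886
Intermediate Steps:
B = 5/8 (B = -1/(2*(108/(-135))) = -1/(2*(108*(-1/135))) = -1/(2*(-⅘)) = -½*(-5/4) = 5/8 ≈ 0.62500)
k(b) = b^(3/2)
(k(D) + B)² = (3^(3/2) + 5/8)² = (3*√3 + 5/8)² = (5/8 + 3*√3)²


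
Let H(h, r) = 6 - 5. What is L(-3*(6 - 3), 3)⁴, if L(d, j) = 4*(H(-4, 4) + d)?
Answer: 1048576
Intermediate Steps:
H(h, r) = 1
L(d, j) = 4 + 4*d (L(d, j) = 4*(1 + d) = 4 + 4*d)
L(-3*(6 - 3), 3)⁴ = (4 + 4*(-3*(6 - 3)))⁴ = (4 + 4*(-3*3))⁴ = (4 + 4*(-9))⁴ = (4 - 36)⁴ = (-32)⁴ = 1048576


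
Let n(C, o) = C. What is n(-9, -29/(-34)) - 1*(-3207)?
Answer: 3198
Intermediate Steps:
n(-9, -29/(-34)) - 1*(-3207) = -9 - 1*(-3207) = -9 + 3207 = 3198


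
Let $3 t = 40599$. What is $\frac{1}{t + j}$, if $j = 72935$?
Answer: $\frac{1}{86468} \approx 1.1565 \cdot 10^{-5}$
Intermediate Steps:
$t = 13533$ ($t = \frac{1}{3} \cdot 40599 = 13533$)
$\frac{1}{t + j} = \frac{1}{13533 + 72935} = \frac{1}{86468}$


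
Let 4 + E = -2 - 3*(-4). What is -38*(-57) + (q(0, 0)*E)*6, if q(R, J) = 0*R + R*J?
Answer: 2166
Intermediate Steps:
q(R, J) = J*R (q(R, J) = 0 + J*R = J*R)
E = 6 (E = -4 + (-2 - 3*(-4)) = -4 + (-2 + 12) = -4 + 10 = 6)
-38*(-57) + (q(0, 0)*E)*6 = -38*(-57) + ((0*0)*6)*6 = 2166 + (0*6)*6 = 2166 + 0*6 = 2166 + 0 = 2166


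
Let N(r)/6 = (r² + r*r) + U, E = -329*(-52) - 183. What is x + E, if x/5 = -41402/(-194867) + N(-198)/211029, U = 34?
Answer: 2551289604945/150632191 ≈ 16937.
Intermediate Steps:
E = 16925 (E = 17108 - 183 = 16925)
N(r) = 204 + 12*r² (N(r) = 6*((r² + r*r) + 34) = 6*((r² + r²) + 34) = 6*(2*r² + 34) = 6*(34 + 2*r²) = 204 + 12*r²)
x = 1839772270/150632191 (x = 5*(-41402/(-194867) + (204 + 12*(-198)²)/211029) = 5*(-41402*(-1/194867) + (204 + 12*39204)*(1/211029)) = 5*(41402/194867 + (204 + 470448)*(1/211029)) = 5*(41402/194867 + 470652*(1/211029)) = 5*(41402/194867 + 1724/773) = 5*(367954454/150632191) = 1839772270/150632191 ≈ 12.214)
x + E = 1839772270/150632191 + 16925 = 2551289604945/150632191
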